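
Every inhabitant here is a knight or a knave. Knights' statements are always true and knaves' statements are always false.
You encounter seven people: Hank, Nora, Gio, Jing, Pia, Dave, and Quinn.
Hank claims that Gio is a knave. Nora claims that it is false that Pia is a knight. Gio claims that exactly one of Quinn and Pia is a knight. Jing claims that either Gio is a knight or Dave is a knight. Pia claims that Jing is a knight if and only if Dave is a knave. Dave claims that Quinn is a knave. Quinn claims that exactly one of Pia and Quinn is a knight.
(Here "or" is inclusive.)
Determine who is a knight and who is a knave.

Knights: Hank, Nora, Jing, and Dave. Knaves: Gio, Pia, and Quinn.

Hank is a knight; "Gio is a knave" is True, as required.
As a knight, Nora's statement "it is false that Pia is a knight" should be True; it is.
Since Gio is a knave, "exactly one of Quinn and Pia is a knight" needs to be False, which holds.
Jing is a knight, and the claim "either Gio is a knight or Dave is a knight" is indeed True.
Pia (knave): "Jing is a knight if and only if Dave is a knave" — False. ✓
Dave is a knight, and the claim "Quinn is a knave" is indeed True.
As a knave, Quinn's statement "exactly one of Pia and Quinn is a knight" should be False; it is.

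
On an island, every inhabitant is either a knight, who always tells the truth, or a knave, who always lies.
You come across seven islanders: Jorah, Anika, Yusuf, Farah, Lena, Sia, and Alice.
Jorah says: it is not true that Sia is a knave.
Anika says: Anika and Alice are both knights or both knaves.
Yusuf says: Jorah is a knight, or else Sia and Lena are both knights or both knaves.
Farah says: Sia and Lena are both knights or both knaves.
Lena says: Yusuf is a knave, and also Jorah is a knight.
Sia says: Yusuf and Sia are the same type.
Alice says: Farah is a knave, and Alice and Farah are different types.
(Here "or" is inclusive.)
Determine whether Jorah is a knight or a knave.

Consistent assignments: {Jorah=knight, Anika=knight, Yusuf=knight, Farah=knave, Lena=knave, Sia=knight, Alice=knight}; {Jorah=knight, Anika=knave, Yusuf=knight, Farah=knave, Lena=knave, Sia=knight, Alice=knight}
In every consistent assignment, Jorah is a knight.

Jorah is a knight.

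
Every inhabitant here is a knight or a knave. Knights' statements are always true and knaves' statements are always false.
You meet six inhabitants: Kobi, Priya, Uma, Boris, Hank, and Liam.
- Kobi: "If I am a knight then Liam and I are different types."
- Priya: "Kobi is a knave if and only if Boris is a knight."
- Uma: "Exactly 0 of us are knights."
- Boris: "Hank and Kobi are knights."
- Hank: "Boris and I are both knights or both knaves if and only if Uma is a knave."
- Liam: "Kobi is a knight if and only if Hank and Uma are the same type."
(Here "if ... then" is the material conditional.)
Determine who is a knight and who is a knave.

Knights: Kobi, Boris, and Hank. Knaves: Priya, Uma, and Liam.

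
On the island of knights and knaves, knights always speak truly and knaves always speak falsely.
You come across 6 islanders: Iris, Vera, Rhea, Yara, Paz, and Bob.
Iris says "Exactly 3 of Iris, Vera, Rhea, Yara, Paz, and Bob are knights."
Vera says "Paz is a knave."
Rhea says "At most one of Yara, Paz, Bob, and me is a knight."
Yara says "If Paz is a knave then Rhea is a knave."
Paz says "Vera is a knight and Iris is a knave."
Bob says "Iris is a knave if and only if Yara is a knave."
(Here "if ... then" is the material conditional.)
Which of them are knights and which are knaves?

Since Iris is a knight, "exactly 3 of Iris, Vera, Rhea, Yara, Paz, and Bob are knights" needs to be true, which holds.
As a knight, Vera's statement "Paz is a knave" should be true; it is.
As a knight, Rhea's statement "at most one of Yara, Paz, Bob, and me is a knight" should be true; it is.
Yara is a knave, so "if Paz is a knave then Rhea is a knave" must be false — and it is.
Paz is a knave, so "Vera is a knight and Iris is a knave" must be false — and it is.
Bob (knave): "Iris is a knave if and only if Yara is a knave" — false. ✓

Iris is a knight, Vera is a knight, Rhea is a knight, Yara is a knave, Paz is a knave, and Bob is a knave.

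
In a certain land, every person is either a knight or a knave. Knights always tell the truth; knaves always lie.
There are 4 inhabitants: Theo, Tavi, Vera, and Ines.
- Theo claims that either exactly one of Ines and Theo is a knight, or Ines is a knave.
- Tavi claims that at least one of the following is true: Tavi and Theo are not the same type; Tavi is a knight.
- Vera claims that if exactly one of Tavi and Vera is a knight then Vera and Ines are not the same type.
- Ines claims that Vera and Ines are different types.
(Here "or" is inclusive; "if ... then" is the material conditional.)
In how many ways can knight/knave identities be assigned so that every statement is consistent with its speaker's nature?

1

Consistent assignments:
  Theo=knight, Tavi=knight, Vera=knave, Ines=knave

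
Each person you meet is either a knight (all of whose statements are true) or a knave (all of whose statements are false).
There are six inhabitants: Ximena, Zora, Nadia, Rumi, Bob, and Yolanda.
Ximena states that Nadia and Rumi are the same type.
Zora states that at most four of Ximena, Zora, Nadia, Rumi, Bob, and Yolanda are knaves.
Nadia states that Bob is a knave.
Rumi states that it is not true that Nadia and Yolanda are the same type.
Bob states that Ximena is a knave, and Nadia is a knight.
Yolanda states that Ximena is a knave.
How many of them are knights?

4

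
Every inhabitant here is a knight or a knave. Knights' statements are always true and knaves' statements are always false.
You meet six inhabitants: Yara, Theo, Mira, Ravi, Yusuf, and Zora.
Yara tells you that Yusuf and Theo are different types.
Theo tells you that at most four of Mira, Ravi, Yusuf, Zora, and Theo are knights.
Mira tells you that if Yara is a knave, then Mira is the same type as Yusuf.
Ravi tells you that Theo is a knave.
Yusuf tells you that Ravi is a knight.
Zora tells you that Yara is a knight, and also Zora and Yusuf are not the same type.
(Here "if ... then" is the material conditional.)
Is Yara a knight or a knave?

Yara is a knight.

Consistent assignments: {Yara=knight, Theo=knight, Mira=knight, Ravi=knave, Yusuf=knave, Zora=knight}; {Yara=knight, Theo=knight, Mira=knight, Ravi=knave, Yusuf=knave, Zora=knave}
In every consistent assignment, Yara is a knight.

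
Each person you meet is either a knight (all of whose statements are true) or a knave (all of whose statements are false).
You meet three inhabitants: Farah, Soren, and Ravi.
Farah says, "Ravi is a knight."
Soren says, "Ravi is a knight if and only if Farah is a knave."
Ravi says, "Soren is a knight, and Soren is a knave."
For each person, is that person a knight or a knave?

Knights: none. Knaves: Farah, Soren, and Ravi.

Farah is a knave, so "Ravi is a knight" must be false — and it is.
Since Soren is a knave, "Ravi is a knight if and only if Farah is a knave" needs to be false, which holds.
Since Ravi is a knave, "Soren is a knight, and Soren is a knave" needs to be false, which holds.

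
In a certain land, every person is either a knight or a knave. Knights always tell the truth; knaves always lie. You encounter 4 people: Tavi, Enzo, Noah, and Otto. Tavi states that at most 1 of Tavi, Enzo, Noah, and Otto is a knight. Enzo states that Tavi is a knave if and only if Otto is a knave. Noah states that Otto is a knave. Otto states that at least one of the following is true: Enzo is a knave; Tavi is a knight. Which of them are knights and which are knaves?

Tavi is a knave, Enzo is a knight, Noah is a knight, and Otto is a knave.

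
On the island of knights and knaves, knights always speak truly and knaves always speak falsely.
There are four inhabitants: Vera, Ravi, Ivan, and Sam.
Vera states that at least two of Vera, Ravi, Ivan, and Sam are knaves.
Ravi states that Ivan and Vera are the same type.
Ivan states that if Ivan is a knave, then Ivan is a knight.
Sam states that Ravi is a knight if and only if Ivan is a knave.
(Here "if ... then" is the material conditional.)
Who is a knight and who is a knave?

Suppose Vera is a knave. Then Vera's statement "at least two of Vera, Ravi, Ivan, and Sam are knaves" would have to be false. Checking the 8 ways to assign the others, none is consistent with every speaker.
(For instance, with Ravi=knave, Ivan=knave, Sam=knave, Vera's claim "at least two of Vera, Ravi, Ivan, and Sam are knaves" comes out true where it would need to be false.)
So Vera must be a knight, making "at least two of Vera, Ravi, Ivan, and Sam are knaves" true. Taking Vera=knight, Ravi=knave, Ivan=knave, Sam=knave, each remaining statement checks out:
  Ravi (knave): "Ivan and Vera are the same type" — false. ✓
  Ivan (knave): "if Ivan is a knave, then Ivan is a knight" — false. ✓
  Sam (knave): "Ravi is a knight if and only if Ivan is a knave" — false. ✓
This is the unique consistent assignment.

Knights: Vera. Knaves: Ravi, Ivan, and Sam.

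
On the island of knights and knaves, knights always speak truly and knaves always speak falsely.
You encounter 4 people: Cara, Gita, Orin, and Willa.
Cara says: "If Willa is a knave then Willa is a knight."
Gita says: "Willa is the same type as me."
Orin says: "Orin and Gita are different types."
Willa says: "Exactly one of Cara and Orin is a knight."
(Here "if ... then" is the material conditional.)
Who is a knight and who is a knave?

Suppose Cara is a knave. Then Cara's statement "if Willa is a knave then Willa is a knight" would have to be false. Checking the 8 ways to assign the others, none is consistent with every speaker.
(For instance, with Gita=knave, Orin=knave, Willa=knight, Cara's claim "if Willa is a knave then Willa is a knight" comes out true where it would need to be false.)
So Cara must be a knight, making "if Willa is a knave then Willa is a knight" true. Taking Cara=knight, Gita=knave, Orin=knave, Willa=knight, each remaining statement checks out:
  Gita (knave): "Willa is the same type as me" — false. ✓
  Orin (knave): "Orin and Gita are different types" — false. ✓
  Willa (knight): "exactly one of Cara and Orin is a knight" — true. ✓
This is the unique consistent assignment.

Cara is a knight, Gita is a knave, Orin is a knave, and Willa is a knight.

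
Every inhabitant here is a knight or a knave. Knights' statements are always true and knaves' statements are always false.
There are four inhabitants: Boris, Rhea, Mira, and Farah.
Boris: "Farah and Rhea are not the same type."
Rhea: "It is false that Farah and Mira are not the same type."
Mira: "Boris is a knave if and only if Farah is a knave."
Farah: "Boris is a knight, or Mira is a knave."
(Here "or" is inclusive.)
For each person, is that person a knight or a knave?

Boris is a knave, Rhea is a knave, Mira is a knight, and Farah is a knave.

Boris is a knave, so "Farah and Rhea are not the same type" must be false — and it is.
Rhea is a knave, and the claim "it is false that Farah and Mira are not the same type" is indeed false.
Mira is a knight; "Boris is a knave if and only if Farah is a knave" is True, as required.
Farah is a knave; "Boris is a knight, or Mira is a knave" is false, as required.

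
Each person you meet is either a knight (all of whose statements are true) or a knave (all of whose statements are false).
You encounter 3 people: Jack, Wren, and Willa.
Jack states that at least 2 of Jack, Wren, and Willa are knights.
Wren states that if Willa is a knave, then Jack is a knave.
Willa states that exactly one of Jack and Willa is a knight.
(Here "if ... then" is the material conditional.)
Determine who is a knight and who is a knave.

Jack is a knave, so "at least 2 of Jack, Wren, and Willa are knights" must be false — and it is.
Wren is a knight, and the claim "if Willa is a knave, then Jack is a knave" is indeed true.
Since Willa is a knave, "exactly one of Jack and Willa is a knight" needs to be false, which holds.

Knights: Wren. Knaves: Jack and Willa.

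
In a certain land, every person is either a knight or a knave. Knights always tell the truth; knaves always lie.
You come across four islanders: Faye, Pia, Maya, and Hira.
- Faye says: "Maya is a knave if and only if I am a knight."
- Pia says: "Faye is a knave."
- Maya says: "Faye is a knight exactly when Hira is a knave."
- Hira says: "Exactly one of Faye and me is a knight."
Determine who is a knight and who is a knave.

Faye is a knave, Pia is a knight, Maya is a knave, and Hira is a knave.

Suppose Faye is a knight. Then Faye's statement "Maya is a knave if and only if I am a knight" would have to be true. Checking the 8 ways to assign the others, none is consistent with every speaker.
(For instance, with Pia=knight, Maya=knave, Hira=knave, Pia's claim "Faye is a knave" comes out false where it would need to be true.)
So Faye must be a knave, making "Maya is a knave if and only if I am a knight" false. Taking Faye=knave, Pia=knight, Maya=knave, Hira=knave, each remaining statement checks out:
  Pia (knight): "Faye is a knave" — true. ✓
  Maya (knave): "Faye is a knight exactly when Hira is a knave" — false. ✓
  Hira (knave): "exactly one of Faye and me is a knight" — false. ✓
This is the unique consistent assignment.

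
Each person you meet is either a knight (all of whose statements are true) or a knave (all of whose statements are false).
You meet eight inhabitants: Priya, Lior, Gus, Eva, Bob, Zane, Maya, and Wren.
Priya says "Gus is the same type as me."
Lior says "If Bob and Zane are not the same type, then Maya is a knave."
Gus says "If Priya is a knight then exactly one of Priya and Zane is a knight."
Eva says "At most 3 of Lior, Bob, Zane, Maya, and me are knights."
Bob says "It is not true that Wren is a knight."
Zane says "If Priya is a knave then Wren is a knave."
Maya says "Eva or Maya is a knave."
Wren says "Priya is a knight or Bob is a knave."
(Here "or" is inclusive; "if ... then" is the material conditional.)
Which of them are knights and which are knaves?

Knights: Lior, Gus, Bob, Zane, and Maya. Knaves: Priya, Eva, and Wren.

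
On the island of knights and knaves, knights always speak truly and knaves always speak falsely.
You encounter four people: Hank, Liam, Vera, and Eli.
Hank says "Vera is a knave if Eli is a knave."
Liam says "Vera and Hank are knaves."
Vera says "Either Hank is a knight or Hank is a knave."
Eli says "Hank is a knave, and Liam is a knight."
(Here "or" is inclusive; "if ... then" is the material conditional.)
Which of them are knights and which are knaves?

Hank is a knave, Liam is a knave, Vera is a knight, and Eli is a knave.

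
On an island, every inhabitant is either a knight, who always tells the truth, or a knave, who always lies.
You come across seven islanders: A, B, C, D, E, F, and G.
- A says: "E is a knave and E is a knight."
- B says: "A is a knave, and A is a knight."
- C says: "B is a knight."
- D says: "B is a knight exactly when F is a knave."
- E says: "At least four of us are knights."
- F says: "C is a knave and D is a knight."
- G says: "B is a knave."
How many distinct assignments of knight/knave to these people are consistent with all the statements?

Consistent assignments:
  A=knave, B=knave, C=knave, D=knight, E=knight, F=knight, G=knight
  A=knave, B=knave, C=knave, D=knight, E=knave, F=knight, G=knight
  A=knave, B=knave, C=knave, D=knave, E=knave, F=knave, G=knight

3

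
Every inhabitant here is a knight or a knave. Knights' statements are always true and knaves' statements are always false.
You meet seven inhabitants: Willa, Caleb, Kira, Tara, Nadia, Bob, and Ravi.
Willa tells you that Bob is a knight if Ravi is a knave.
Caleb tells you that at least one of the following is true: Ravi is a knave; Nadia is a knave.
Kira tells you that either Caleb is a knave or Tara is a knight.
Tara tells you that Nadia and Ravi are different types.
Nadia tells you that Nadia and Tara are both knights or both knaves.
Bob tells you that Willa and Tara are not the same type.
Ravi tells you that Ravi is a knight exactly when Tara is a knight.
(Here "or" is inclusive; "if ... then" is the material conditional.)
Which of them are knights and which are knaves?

Willa is a knight, Caleb is a knight, Kira is a knight, Tara is a knight, Nadia is a knave, Bob is a knave, and Ravi is a knight.

Willa is a knight, so "Bob is a knight if Ravi is a knave" must be true — and it is.
Caleb is a knight, so "at least one of the following is true: Ravi is a knave; Nadia is a knave" must be true — and it is.
Kira is a knight; "either Caleb is a knave or Tara is a knight" is true, as required.
Tara is a knight, and the claim "Nadia and Ravi are different types" is indeed true.
Nadia is a knave, so "Nadia and Tara are both knights or both knaves" must be False — and it is.
As a knave, Bob's statement "Willa and Tara are not the same type" should be False; it is.
Ravi is a knight, so "Ravi is a knight exactly when Tara is a knight" must be true — and it is.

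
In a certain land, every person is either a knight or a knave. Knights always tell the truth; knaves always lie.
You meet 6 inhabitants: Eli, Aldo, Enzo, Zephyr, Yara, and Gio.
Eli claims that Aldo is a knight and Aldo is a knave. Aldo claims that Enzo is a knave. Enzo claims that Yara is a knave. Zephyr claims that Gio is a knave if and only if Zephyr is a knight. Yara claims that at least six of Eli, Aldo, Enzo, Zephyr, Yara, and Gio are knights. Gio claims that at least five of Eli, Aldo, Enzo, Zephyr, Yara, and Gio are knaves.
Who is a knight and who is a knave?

Since Eli is a knave, "Aldo is a knight and Aldo is a knave" needs to be false, which holds.
Aldo is a knave, and the claim "Enzo is a knave" is indeed false.
Enzo (knight): "Yara is a knave" — True. ✓
Zephyr is a knight; "Gio is a knave if and only if Zephyr is a knight" is True, as required.
Yara is a knave, and the claim "at least six of Eli, Aldo, Enzo, Zephyr, Yara, and Gio are knights" is indeed false.
As a knave, Gio's statement "at least five of Eli, Aldo, Enzo, Zephyr, Yara, and Gio are knaves" should be false; it is.

Eli is a knave, Aldo is a knave, Enzo is a knight, Zephyr is a knight, Yara is a knave, and Gio is a knave.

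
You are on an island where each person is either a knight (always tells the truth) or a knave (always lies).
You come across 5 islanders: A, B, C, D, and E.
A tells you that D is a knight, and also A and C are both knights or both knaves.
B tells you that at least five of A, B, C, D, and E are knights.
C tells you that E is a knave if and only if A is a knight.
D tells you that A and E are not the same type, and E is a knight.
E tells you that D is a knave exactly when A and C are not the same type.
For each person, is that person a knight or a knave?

A is a knave, B is a knave, C is a knave, D is a knave, and E is a knave.

A is a knave; "D is a knight, and also A and C are both knights or both knaves" is False, as required.
B is a knave, so "at least five of A, B, C, D, and E are knights" must be False — and it is.
Since C is a knave, "E is a knave if and only if A is a knight" needs to be False, which holds.
Since D is a knave, "A and E are not the same type, and E is a knight" needs to be False, which holds.
E is a knave, so "D is a knave exactly when A and C are not the same type" must be False — and it is.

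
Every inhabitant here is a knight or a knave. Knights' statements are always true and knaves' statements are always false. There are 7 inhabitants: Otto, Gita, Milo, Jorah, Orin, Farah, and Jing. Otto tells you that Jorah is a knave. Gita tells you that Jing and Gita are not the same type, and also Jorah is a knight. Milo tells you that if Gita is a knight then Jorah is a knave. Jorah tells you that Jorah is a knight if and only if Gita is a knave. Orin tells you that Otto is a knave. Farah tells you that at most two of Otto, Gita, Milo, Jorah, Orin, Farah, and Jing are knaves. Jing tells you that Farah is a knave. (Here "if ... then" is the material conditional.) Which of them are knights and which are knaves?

Otto is a knight, Gita is a knave, Milo is a knight, Jorah is a knave, Orin is a knave, Farah is a knave, and Jing is a knight.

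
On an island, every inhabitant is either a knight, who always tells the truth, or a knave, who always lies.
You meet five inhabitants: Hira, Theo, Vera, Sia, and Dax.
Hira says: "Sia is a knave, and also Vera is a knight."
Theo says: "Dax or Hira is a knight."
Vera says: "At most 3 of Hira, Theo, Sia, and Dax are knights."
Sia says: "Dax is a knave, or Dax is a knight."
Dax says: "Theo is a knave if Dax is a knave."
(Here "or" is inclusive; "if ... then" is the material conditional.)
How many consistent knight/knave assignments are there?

1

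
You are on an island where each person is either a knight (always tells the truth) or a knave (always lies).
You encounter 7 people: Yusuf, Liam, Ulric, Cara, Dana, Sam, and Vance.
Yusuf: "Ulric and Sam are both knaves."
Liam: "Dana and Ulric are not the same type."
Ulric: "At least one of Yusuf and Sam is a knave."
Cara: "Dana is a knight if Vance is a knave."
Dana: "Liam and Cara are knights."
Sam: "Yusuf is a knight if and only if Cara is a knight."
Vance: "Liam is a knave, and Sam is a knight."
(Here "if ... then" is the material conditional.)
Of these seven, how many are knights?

3

The unique consistent assignment is Yusuf=knave, Liam=knight, Ulric=knight, Cara=knave, Dana=knave, Sam=knight, Vance=knave.
That has 3 knights.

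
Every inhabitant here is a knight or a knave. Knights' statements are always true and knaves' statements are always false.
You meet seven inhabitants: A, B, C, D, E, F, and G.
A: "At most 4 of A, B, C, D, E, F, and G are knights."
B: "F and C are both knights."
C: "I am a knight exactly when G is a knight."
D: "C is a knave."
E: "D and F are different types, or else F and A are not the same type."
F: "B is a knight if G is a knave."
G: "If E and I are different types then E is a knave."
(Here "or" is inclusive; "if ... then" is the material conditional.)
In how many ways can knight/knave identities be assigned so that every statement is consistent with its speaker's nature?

2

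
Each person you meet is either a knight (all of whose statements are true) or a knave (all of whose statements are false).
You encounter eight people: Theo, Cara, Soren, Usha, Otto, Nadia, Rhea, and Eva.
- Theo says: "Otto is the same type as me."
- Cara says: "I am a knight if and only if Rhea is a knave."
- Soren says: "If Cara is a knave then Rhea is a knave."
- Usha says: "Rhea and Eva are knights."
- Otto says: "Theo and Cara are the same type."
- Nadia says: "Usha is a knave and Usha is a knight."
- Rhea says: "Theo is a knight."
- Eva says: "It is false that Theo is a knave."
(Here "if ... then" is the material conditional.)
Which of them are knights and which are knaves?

Theo is a knave, Cara is a knave, Soren is a knight, Usha is a knave, Otto is a knight, Nadia is a knave, Rhea is a knave, and Eva is a knave.

Theo is a knave, so "Otto is the same type as me" must be false — and it is.
Cara (knave): "I am a knight if and only if Rhea is a knave" — false. ✓
Soren (knight): "if Cara is a knave then Rhea is a knave" — true. ✓
Since Usha is a knave, "Rhea and Eva are knights" needs to be false, which holds.
Since Otto is a knight, "Theo and Cara are the same type" needs to be true, which holds.
As a knave, Nadia's statement "Usha is a knave and Usha is a knight" should be false; it is.
As a knave, Rhea's statement "Theo is a knight" should be false; it is.
Eva (knave): "it is false that Theo is a knave" — false. ✓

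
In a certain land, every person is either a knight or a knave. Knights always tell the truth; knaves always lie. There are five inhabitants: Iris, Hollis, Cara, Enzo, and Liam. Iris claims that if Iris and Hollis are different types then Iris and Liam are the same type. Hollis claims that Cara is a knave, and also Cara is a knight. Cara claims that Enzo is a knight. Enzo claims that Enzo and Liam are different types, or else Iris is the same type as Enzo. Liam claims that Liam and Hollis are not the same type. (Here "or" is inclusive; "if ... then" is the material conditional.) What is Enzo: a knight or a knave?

Enzo is a knight.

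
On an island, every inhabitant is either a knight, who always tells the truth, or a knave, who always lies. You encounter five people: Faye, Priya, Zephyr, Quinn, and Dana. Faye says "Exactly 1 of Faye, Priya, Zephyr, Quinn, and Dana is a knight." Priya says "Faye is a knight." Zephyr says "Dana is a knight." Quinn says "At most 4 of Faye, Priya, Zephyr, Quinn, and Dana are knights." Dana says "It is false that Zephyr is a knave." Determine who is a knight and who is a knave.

Faye is a knave, Priya is a knave, Zephyr is a knight, Quinn is a knight, and Dana is a knight.

Faye is a knave, so "exactly 1 of Faye, Priya, Zephyr, Quinn, and Dana is a knight" must be false — and it is.
As a knave, Priya's statement "Faye is a knight" should be false; it is.
Zephyr (knight): "Dana is a knight" — true. ✓
Quinn is a knight; "at most 4 of Faye, Priya, Zephyr, Quinn, and Dana are knights" is true, as required.
Dana is a knight; "it is false that Zephyr is a knave" is true, as required.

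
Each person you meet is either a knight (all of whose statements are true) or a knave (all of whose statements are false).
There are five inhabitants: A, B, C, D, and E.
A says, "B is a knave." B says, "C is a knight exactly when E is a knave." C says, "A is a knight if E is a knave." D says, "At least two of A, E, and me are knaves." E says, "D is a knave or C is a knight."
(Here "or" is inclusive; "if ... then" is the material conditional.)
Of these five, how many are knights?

The unique consistent assignment is A=knight, B=knave, C=knight, D=knave, E=knight.
That has 3 knights.

3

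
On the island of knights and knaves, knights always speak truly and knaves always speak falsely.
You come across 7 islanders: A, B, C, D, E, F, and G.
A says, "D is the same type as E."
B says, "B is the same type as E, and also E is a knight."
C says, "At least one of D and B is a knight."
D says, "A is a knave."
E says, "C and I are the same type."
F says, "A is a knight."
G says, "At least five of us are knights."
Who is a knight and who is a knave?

As a knave, A's statement "D is the same type as E" should be false; it is.
B is a knave; "B is the same type as E, and also E is a knight" is false, as required.
C is a knight; "at least one of D and B is a knight" is true, as required.
D is a knight, and the claim "A is a knave" is indeed true.
As a knave, E's statement "C and I are the same type" should be false; it is.
As a knave, F's statement "A is a knight" should be false; it is.
G is a knave; "at least five of us are knights" is false, as required.

A is a knave, B is a knave, C is a knight, D is a knight, E is a knave, F is a knave, and G is a knave.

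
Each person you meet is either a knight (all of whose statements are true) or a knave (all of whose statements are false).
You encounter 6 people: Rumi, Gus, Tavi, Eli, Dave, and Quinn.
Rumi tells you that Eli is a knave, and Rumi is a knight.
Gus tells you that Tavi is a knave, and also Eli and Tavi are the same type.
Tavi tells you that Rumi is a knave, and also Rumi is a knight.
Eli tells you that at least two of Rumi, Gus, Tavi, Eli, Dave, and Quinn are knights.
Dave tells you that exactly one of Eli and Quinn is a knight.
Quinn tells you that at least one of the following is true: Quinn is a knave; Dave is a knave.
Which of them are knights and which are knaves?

Rumi is a knave, Gus is a knave, Tavi is a knave, Eli is a knight, Dave is a knave, and Quinn is a knight.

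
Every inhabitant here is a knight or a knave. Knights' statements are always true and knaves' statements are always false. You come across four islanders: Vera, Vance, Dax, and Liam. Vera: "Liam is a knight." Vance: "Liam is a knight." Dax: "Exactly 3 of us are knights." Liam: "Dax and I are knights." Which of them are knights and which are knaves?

Vera is a knave, Vance is a knave, Dax is a knave, and Liam is a knave.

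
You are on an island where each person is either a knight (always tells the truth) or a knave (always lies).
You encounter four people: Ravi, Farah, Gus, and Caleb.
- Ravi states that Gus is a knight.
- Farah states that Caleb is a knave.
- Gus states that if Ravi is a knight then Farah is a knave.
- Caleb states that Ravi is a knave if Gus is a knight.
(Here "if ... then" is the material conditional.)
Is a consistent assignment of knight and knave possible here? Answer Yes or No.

No

Checking all 16 assignments, each has at least one speaker whose statement's truth value contradicts their type.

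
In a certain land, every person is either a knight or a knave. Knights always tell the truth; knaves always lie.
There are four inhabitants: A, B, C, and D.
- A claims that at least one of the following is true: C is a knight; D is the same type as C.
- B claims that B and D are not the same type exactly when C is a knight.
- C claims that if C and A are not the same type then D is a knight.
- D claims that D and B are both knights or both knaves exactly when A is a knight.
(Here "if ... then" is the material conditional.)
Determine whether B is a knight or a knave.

B is a knight.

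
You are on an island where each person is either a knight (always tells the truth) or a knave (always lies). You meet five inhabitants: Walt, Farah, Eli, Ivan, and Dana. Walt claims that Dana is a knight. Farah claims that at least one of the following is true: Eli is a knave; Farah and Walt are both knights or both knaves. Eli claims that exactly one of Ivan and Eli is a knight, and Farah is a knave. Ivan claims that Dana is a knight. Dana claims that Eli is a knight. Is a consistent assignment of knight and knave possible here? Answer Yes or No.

Yes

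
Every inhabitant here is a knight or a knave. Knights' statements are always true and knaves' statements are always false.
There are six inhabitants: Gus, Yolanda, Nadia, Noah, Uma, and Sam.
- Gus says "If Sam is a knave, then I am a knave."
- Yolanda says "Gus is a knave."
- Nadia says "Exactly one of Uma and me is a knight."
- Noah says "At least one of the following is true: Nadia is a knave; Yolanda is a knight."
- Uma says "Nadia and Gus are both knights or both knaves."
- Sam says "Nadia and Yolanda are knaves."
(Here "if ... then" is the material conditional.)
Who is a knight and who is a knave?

Gus is a knight, Yolanda is a knave, Nadia is a knave, Noah is a knight, Uma is a knave, and Sam is a knight.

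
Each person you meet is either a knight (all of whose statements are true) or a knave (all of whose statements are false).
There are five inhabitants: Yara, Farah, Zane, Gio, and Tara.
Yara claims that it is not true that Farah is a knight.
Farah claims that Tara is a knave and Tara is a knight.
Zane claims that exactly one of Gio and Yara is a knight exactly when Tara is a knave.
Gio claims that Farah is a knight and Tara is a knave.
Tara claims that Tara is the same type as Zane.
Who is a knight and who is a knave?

Suppose Yara is a knave. Then Yara's statement "it is not true that Farah is a knight" would have to be false. Checking the 16 ways to assign the others, none is consistent with every speaker.
(For instance, with Farah=knave, Zane=knight, Gio=knave, Tara=knave, Yara's claim "it is not true that Farah is a knight" comes out true where it would need to be false.)
So Yara must be a knight, making "it is not true that Farah is a knight" true. Taking Yara=knight, Farah=knave, Zane=knight, Gio=knave, Tara=knave, each remaining statement checks out:
  Farah (knave): "Tara is a knave and Tara is a knight" — false. ✓
  Zane (knight): "exactly one of Gio and Yara is a knight exactly when Tara is a knave" — true. ✓
  Gio (knave): "Farah is a knight and Tara is a knave" — false. ✓
  Tara (knave): "Tara is the same type as Zane" — false. ✓
This is the unique consistent assignment.

Yara is a knight, Farah is a knave, Zane is a knight, Gio is a knave, and Tara is a knave.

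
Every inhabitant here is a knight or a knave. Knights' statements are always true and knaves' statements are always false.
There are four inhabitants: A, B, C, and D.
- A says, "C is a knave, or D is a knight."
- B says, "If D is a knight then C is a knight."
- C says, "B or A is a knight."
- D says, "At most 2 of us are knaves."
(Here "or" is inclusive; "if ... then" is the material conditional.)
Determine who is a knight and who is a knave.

A is a knight, and the claim "C is a knave, or D is a knight" is indeed True.
B is a knight; "if D is a knight then C is a knight" is True, as required.
C is a knight; "B or A is a knight" is True, as required.
D is a knight; "at most 2 of us are knaves" is True, as required.

A is a knight, B is a knight, C is a knight, and D is a knight.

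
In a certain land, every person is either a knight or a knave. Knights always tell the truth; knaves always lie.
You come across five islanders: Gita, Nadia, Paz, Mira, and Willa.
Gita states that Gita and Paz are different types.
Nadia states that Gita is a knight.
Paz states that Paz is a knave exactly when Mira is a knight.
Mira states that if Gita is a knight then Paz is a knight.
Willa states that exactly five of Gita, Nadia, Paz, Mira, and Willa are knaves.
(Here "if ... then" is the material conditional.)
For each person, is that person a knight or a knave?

Knights: Gita and Nadia. Knaves: Paz, Mira, and Willa.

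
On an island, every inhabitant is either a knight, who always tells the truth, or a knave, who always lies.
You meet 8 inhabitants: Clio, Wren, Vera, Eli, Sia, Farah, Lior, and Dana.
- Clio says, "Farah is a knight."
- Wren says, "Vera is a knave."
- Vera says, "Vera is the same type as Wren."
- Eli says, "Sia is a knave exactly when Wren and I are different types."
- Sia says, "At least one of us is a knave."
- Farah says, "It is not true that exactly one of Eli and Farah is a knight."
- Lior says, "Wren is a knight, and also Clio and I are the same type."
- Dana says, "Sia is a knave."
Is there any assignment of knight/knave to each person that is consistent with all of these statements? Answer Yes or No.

One consistent assignment: Clio=knight, Wren=knight, Vera=knave, Eli=knight, Sia=knight, Farah=knight, Lior=knight, Dana=knave.

Yes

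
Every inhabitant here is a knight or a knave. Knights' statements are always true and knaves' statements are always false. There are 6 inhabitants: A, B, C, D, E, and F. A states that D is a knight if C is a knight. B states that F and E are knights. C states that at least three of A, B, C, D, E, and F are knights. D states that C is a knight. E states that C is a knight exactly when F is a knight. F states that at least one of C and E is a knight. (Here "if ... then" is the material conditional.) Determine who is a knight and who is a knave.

A is a knight, and the claim "D is a knight if C is a knight" is indeed true.
B is a knight; "F and E are knights" is true, as required.
C is a knight, so "at least three of A, B, C, D, E, and F are knights" must be true — and it is.
As a knight, D's statement "C is a knight" should be true; it is.
E is a knight, and the claim "C is a knight exactly when F is a knight" is indeed true.
F is a knight; "at least one of C and E is a knight" is true, as required.

A is a knight, B is a knight, C is a knight, D is a knight, E is a knight, and F is a knight.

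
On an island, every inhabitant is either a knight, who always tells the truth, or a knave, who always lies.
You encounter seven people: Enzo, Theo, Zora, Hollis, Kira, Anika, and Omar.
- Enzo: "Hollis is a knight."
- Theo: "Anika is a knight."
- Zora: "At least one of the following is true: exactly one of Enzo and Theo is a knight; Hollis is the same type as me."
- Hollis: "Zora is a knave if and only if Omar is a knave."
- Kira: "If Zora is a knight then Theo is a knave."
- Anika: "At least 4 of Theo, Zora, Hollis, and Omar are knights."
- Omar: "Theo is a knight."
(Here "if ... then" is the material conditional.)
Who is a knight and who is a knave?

Enzo is a knight, Theo is a knight, Zora is a knight, Hollis is a knight, Kira is a knave, Anika is a knight, and Omar is a knight.

Enzo (knight): "Hollis is a knight" — True. ✓
Since Theo is a knight, "Anika is a knight" needs to be True, which holds.
Zora (knight): "at least one of the following is true: exactly one of Enzo and Theo is a knight; Hollis is the same type as me" — True. ✓
Hollis is a knight, and the claim "Zora is a knave if and only if Omar is a knave" is indeed True.
Kira is a knave, and the claim "if Zora is a knight then Theo is a knave" is indeed False.
Anika is a knight; "at least 4 of Theo, Zora, Hollis, and Omar are knights" is True, as required.
Omar (knight): "Theo is a knight" — True. ✓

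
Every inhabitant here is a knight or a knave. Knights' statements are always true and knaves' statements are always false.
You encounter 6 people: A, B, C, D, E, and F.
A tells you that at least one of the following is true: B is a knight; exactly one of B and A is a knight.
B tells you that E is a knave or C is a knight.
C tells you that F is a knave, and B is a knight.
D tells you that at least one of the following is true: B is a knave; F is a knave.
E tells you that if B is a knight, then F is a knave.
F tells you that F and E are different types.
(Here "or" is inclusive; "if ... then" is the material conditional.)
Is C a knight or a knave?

C is a knave.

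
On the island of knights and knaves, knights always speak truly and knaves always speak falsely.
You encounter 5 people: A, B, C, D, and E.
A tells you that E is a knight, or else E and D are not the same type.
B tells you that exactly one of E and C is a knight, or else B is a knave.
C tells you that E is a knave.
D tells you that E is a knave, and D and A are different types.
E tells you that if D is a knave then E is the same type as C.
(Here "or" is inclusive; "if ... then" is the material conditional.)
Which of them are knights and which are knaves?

A is a knave, B is a knight, C is a knight, D is a knave, and E is a knave.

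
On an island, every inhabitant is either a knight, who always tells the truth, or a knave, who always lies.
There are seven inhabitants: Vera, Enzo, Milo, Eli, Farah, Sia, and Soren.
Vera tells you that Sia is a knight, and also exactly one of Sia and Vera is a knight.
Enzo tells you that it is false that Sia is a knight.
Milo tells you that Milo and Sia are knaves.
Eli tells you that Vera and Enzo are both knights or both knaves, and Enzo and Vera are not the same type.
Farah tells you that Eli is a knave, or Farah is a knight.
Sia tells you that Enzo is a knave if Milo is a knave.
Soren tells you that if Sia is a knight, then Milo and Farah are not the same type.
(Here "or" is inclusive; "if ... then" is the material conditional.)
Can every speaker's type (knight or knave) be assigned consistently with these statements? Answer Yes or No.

No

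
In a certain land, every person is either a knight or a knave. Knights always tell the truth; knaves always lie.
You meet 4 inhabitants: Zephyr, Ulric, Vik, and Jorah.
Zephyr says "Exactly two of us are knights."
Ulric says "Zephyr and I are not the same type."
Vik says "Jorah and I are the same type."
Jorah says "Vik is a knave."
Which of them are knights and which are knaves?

Zephyr is a knave; "exactly two of us are knights" is false, as required.
Ulric is a knave; "Zephyr and I are not the same type" is false, as required.
Vik (knave): "Jorah and I are the same type" — false. ✓
Since Jorah is a knight, "Vik is a knave" needs to be true, which holds.

Zephyr is a knave, Ulric is a knave, Vik is a knave, and Jorah is a knight.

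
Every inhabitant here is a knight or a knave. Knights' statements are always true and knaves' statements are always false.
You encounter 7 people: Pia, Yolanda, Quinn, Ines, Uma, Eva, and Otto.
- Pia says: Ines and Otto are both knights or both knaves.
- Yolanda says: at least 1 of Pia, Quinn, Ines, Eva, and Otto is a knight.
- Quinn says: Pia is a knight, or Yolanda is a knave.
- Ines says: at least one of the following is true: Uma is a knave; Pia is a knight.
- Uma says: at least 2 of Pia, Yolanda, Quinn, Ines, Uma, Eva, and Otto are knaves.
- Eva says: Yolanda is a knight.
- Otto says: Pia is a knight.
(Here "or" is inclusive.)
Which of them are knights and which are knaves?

Pia is a knight; "Ines and Otto are both knights or both knaves" is True, as required.
Yolanda is a knight; "at least 1 of Pia, Quinn, Ines, Eva, and Otto is a knight" is True, as required.
Quinn is a knight; "Pia is a knight, or Yolanda is a knave" is True, as required.
Ines is a knight, and the claim "at least one of the following is true: Uma is a knave; Pia is a knight" is indeed True.
Uma is a knave; "at least 2 of Pia, Yolanda, Quinn, Ines, Uma, Eva, and Otto are knaves" is false, as required.
As a knight, Eva's statement "Yolanda is a knight" should be True; it is.
Since Otto is a knight, "Pia is a knight" needs to be True, which holds.

Knights: Pia, Yolanda, Quinn, Ines, Eva, and Otto. Knaves: Uma.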